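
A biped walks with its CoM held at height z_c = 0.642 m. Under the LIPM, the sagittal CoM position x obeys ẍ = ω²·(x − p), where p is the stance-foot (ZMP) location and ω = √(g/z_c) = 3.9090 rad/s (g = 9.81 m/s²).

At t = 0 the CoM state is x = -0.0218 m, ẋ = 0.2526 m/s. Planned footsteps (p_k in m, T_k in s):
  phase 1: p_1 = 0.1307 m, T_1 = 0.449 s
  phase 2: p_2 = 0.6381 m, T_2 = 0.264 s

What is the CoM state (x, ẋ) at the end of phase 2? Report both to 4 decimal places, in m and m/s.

phase 1: p=0.1307, T=0.449, ωT=1.755141, cosh=2.978573, sinh=2.805690; start (x,ẋ)=(-0.021800, 0.252600) → end (x,ẋ)=(-0.142228, -0.920148)
phase 2: p=0.6381, T=0.264, ωT=1.031976, cosh=1.581454, sinh=1.225152; start (x,ẋ)=(-0.142228, -0.920148) → end (x,ẋ)=(-0.884345, -5.192257)

x = -0.8843, ẋ = -5.1923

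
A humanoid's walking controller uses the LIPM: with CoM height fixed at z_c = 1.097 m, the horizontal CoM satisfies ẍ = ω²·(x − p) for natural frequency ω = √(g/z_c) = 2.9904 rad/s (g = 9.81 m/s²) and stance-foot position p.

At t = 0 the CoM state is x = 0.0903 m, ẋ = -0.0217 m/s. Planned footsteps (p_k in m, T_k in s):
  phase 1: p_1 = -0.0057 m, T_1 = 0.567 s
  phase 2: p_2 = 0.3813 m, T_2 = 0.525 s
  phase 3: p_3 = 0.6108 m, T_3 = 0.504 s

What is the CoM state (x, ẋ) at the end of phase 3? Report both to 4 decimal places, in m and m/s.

phase 1: p=-0.0057, T=0.567, ωT=1.695557, cosh=2.816588, sinh=2.633091; start (x,ẋ)=(0.090300, -0.021700) → end (x,ẋ)=(0.245585, 0.694784)
phase 2: p=0.3813, T=0.525, ωT=1.569960, cosh=2.507255, sinh=2.299201; start (x,ẋ)=(0.245585, 0.694784) → end (x,ẋ)=(0.575221, 0.808889)
phase 3: p=0.6108, T=0.504, ωT=1.507162, cosh=2.367719, sinh=2.146181; start (x,ẋ)=(0.575221, 0.808889) → end (x,ẋ)=(1.107090, 1.686875)

x = 1.1071, ẋ = 1.6869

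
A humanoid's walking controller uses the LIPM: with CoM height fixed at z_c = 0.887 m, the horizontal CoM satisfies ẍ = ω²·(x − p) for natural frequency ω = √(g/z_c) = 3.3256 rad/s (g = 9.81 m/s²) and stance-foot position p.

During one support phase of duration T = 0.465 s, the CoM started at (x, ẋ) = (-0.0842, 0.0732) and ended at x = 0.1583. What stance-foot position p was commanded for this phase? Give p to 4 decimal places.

p = -0.2171

ωT = 3.3256·0.465 = 1.546404; cosh(ωT) = 2.453785, sinh(ωT) = 2.240773
x(T) = p + (x₀−p)·cosh(ωT) + (ẋ₀/ω)·sinh(ωT) ⇒ p·(1 − cosh) = x(T) − x₀·cosh − (ẋ₀/ω)·sinh
numerator   = 0.1583 − (-0.0842)·2.453785 − (0.0732/3.3256)·2.240773 = 0.315587
denominator = 1 − 2.453785 = -1.453785
p = 0.315587 / -1.453785 = -0.2171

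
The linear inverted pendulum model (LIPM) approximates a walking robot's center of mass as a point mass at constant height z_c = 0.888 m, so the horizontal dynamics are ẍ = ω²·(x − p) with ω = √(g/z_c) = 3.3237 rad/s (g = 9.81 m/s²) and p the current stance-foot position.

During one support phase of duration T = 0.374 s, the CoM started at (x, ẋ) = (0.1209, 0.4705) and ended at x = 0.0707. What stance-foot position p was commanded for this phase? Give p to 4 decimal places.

ωT = 3.3237·0.374 = 1.243064; cosh(ωT) = 1.877358, sinh(ωT) = 1.588859
x(T) = p + (x₀−p)·cosh(ωT) + (ẋ₀/ω)·sinh(ωT) ⇒ p·(1 − cosh) = x(T) − x₀·cosh − (ẋ₀/ω)·sinh
numerator   = 0.0707 − (0.1209)·1.877358 − (0.4705/3.3237)·1.588859 = -0.381190
denominator = 1 − 1.877358 = -0.877358
p = -0.381190 / -0.877358 = 0.4345

p = 0.4345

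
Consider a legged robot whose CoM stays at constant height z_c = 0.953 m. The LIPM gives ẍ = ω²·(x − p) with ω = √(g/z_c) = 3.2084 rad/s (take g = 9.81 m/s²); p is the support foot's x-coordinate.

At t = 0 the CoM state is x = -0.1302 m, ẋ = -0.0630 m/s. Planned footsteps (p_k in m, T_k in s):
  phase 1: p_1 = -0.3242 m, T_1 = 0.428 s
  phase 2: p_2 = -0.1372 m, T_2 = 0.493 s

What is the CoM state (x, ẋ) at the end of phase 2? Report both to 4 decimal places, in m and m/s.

x = 1.0683, ẋ = 3.9555

phase 1: p=-0.3242, T=0.428, ωT=1.373195, cosh=2.100621, sinh=1.847324; start (x,ẋ)=(-0.130200, -0.063000) → end (x,ẋ)=(0.047046, 1.017490)
phase 2: p=-0.1372, T=0.493, ωT=1.581741, cosh=2.534517, sinh=2.328900; start (x,ẋ)=(0.047046, 1.017490) → end (x,ẋ)=(1.068347, 3.955543)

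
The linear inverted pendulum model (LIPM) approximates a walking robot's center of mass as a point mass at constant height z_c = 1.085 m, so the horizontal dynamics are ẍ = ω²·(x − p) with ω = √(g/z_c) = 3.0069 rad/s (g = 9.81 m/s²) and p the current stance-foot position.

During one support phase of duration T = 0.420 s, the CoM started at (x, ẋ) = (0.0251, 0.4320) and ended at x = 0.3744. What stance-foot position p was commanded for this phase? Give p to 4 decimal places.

p = -0.1021

ωT = 3.0069·0.420 = 1.262898; cosh(ωT) = 1.909243, sinh(ωT) = 1.626410
x(T) = p + (x₀−p)·cosh(ωT) + (ẋ₀/ω)·sinh(ωT) ⇒ p·(1 − cosh) = x(T) − x₀·cosh − (ẋ₀/ω)·sinh
numerator   = 0.3744 − (0.0251)·1.909243 − (0.4320/3.0069)·1.626410 = 0.092812
denominator = 1 − 1.909243 = -0.909243
p = 0.092812 / -0.909243 = -0.1021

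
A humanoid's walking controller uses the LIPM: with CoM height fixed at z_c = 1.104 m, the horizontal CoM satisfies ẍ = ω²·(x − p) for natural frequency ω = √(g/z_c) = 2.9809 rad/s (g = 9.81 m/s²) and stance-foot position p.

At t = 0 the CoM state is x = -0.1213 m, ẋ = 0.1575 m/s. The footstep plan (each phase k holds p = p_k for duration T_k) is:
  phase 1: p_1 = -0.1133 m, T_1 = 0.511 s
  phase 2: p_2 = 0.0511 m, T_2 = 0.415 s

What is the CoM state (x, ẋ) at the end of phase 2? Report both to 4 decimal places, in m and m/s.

x = 0.0964, ẋ = 0.2888

phase 1: p=-0.1133, T=0.511, ωT=1.523240, cosh=2.402534, sinh=2.184529; start (x,ẋ)=(-0.121300, 0.157500) → end (x,ẋ)=(-0.017098, 0.326304)
phase 2: p=0.0511, T=0.415, ωT=1.237073, cosh=1.867874, sinh=1.577642; start (x,ẋ)=(-0.017098, 0.326304) → end (x,ẋ)=(0.096412, 0.288776)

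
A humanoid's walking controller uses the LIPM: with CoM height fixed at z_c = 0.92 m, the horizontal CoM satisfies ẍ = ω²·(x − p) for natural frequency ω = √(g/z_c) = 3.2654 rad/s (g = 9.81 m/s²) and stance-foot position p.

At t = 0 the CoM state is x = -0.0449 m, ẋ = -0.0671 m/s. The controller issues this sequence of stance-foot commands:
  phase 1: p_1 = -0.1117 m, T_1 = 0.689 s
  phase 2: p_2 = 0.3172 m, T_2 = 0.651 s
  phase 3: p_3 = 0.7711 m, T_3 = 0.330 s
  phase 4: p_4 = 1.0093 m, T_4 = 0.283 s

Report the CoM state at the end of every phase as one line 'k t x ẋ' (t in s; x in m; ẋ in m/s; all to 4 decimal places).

1 0.6890 0.1123 0.7013
2 1.3400 0.3335 0.2166
3 1.6700 0.1400 -1.5007
4 1.9530 -0.7462 -5.2013

phase 1: p=-0.1117, T=0.689, ωT=2.249861, cosh=4.795914, sinh=4.690500; start (x,ẋ)=(-0.044900, -0.067100) → end (x,ẋ)=(0.112283, 0.701327)
phase 2: p=0.3172, T=0.651, ωT=2.125775, cosh=4.249366, sinh=4.130026; start (x,ẋ)=(0.112283, 0.701327) → end (x,ẋ)=(0.333460, 0.216645)
phase 3: p=0.7711, T=0.330, ωT=1.077582, cosh=1.638993, sinh=1.298575; start (x,ẋ)=(0.333460, 0.216645) → end (x,ẋ)=(0.139965, -1.500676)
phase 4: p=1.0093, T=0.283, ωT=0.924108, cosh=1.458253, sinh=1.061368; start (x,ẋ)=(0.139965, -1.500676) → end (x,ẋ)=(-0.746181, -5.201295)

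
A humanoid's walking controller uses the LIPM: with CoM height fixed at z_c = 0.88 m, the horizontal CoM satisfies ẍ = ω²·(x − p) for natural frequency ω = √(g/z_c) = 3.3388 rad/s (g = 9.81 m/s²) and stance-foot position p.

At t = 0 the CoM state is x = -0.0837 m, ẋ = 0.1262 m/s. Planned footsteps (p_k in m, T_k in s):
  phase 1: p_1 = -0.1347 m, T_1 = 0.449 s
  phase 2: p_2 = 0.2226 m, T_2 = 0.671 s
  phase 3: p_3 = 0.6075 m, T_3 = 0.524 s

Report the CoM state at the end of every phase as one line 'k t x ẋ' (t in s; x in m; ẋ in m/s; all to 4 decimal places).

phase 1: p=-0.1347, T=0.449, ωT=1.499121, cosh=2.350539, sinh=2.127213; start (x,ẋ)=(-0.083700, 0.126200) → end (x,ẋ)=(0.065582, 0.658857)
phase 2: p=0.2226, T=0.671, ωT=2.240335, cosh=4.751450, sinh=4.645027; start (x,ẋ)=(0.065582, 0.658857) → end (x,ẋ)=(0.393156, 0.695363)
phase 3: p=0.6075, T=0.524, ωT=1.749531, cosh=2.962880, sinh=2.789025; start (x,ẋ)=(0.393156, 0.695363) → end (x,ẋ)=(0.553288, 0.064310)

1 0.4490 0.0656 0.6589
2 1.1200 0.3932 0.6954
3 1.6440 0.5533 0.0643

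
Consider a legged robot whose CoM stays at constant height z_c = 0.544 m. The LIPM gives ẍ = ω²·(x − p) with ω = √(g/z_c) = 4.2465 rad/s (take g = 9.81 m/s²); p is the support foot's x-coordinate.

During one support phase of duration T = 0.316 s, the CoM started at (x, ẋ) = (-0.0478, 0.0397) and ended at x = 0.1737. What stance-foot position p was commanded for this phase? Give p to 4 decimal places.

ωT = 4.2465·0.316 = 1.341894; cosh(ωT) = 2.043817, sinh(ωT) = 1.782467
x(T) = p + (x₀−p)·cosh(ωT) + (ẋ₀/ω)·sinh(ωT) ⇒ p·(1 − cosh) = x(T) − x₀·cosh − (ẋ₀/ω)·sinh
numerator   = 0.1737 − (-0.0478)·2.043817 − (0.0397/4.2465)·1.782467 = 0.254730
denominator = 1 − 2.043817 = -1.043817
p = 0.254730 / -1.043817 = -0.2440

p = -0.2440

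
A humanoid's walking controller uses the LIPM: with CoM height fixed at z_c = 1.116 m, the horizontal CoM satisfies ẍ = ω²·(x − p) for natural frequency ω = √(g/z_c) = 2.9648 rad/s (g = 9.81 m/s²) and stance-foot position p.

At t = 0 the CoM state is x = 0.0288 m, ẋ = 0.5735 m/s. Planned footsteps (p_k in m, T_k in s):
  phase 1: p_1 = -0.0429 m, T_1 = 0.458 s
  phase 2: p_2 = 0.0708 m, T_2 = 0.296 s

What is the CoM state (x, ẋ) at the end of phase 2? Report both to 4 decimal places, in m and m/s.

x = 1.1435, ẋ = 3.3592

phase 1: p=-0.0429, T=0.458, ωT=1.357878, cosh=2.072571, sinh=1.815365; start (x,ẋ)=(0.028800, 0.573500) → end (x,ẋ)=(0.456861, 1.574523)
phase 2: p=0.0708, T=0.296, ωT=0.877581, cosh=1.410431, sinh=0.994643; start (x,ẋ)=(0.456861, 1.574523) → end (x,ẋ)=(1.143540, 3.359218)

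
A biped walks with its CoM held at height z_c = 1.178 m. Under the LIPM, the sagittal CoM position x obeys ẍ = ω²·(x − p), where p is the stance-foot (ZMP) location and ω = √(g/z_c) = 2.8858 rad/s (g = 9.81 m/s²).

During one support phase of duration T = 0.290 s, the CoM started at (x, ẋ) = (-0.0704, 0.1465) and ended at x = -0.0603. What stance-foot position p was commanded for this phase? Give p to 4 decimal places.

ωT = 2.8858·0.290 = 0.836882; cosh(ωT) = 1.371107, sinh(ωT) = 0.938049
x(T) = p + (x₀−p)·cosh(ωT) + (ẋ₀/ω)·sinh(ωT) ⇒ p·(1 − cosh) = x(T) − x₀·cosh − (ẋ₀/ω)·sinh
numerator   = -0.0603 − (-0.0704)·1.371107 − (0.1465/2.8858)·0.938049 = -0.011395
denominator = 1 − 1.371107 = -0.371107
p = -0.011395 / -0.371107 = 0.0307

p = 0.0307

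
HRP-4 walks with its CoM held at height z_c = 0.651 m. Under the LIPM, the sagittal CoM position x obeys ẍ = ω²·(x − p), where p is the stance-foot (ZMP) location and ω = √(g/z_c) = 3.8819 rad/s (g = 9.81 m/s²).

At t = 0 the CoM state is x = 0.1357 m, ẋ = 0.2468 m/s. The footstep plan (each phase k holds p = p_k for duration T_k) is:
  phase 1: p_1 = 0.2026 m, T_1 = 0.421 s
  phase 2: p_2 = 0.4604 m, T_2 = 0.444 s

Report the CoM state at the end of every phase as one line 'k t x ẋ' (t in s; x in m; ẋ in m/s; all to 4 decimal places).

1 0.4210 0.1814 0.0163
2 0.8650 -0.3350 -2.8915

phase 1: p=0.2026, T=0.421, ωT=1.634280, cosh=2.660429, sinh=2.465336; start (x,ẋ)=(0.135700, 0.246800) → end (x,ẋ)=(0.181356, 0.016348)
phase 2: p=0.4604, T=0.444, ωT=1.723564, cosh=2.891447, sinh=2.713018; start (x,ẋ)=(0.181356, 0.016348) → end (x,ẋ)=(-0.335015, -2.891525)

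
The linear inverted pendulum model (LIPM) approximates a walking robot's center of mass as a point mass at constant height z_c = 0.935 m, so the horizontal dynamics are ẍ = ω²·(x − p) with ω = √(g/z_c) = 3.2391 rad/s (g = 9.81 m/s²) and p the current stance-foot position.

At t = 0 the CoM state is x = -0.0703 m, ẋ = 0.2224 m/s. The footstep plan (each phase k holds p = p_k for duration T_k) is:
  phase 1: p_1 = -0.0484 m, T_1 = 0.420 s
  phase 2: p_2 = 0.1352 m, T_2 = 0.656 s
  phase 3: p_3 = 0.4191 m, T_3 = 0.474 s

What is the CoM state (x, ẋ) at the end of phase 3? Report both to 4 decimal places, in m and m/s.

phase 1: p=-0.0484, T=0.420, ωT=1.360422, cosh=2.077195, sinh=1.820643; start (x,ẋ)=(-0.070300, 0.222400) → end (x,ẋ)=(0.031117, 0.332819)
phase 2: p=0.1352, T=0.656, ωT=2.124850, cosh=4.245545, sinh=4.126094; start (x,ẋ)=(0.031117, 0.332819) → end (x,ẋ)=(0.117267, 0.021940)
phase 3: p=0.4191, T=0.474, ωT=1.535333, cosh=2.429129, sinh=2.213745; start (x,ẋ)=(0.117267, 0.021940) → end (x,ẋ)=(-0.299096, -2.111011)

x = -0.2991, ẋ = -2.1110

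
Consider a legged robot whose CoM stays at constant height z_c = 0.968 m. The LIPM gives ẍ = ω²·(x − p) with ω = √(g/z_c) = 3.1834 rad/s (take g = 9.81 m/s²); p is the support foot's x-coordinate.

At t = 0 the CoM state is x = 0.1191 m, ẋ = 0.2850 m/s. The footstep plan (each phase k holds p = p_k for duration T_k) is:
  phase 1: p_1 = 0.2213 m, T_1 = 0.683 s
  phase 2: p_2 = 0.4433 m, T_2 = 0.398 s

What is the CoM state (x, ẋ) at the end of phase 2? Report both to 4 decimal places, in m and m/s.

phase 1: p=0.2213, T=0.683, ωT=2.174262, cosh=4.454693, sinh=4.341001; start (x,ẋ)=(0.119100, 0.285000) → end (x,ẋ)=(0.154667, -0.142729)
phase 2: p=0.4433, T=0.398, ωT=1.266993, cosh=1.915920, sinh=1.634242; start (x,ẋ)=(0.154667, -0.142729) → end (x,ẋ)=(-0.182970, -1.775056)

x = -0.1830, ẋ = -1.7751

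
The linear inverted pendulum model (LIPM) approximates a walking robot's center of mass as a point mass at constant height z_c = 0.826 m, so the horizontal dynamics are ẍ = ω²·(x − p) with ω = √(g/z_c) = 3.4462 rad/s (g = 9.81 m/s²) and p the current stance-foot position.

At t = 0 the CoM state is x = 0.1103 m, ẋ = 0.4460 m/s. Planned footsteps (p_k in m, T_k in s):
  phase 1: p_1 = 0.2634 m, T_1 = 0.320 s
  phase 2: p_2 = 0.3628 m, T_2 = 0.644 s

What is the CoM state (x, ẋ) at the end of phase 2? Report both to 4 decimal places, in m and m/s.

x = -0.4332, ẋ = -2.6709

phase 1: p=0.2634, T=0.320, ωT=1.102784, cosh=1.672243, sinh=1.340298; start (x,ẋ)=(0.110300, 0.446000) → end (x,ẋ)=(0.180838, 0.038662)
phase 2: p=0.3628, T=0.644, ωT=2.219353, cosh=4.655027, sinh=4.546347; start (x,ẋ)=(0.180838, 0.038662) → end (x,ẋ)=(-0.433234, -2.670939)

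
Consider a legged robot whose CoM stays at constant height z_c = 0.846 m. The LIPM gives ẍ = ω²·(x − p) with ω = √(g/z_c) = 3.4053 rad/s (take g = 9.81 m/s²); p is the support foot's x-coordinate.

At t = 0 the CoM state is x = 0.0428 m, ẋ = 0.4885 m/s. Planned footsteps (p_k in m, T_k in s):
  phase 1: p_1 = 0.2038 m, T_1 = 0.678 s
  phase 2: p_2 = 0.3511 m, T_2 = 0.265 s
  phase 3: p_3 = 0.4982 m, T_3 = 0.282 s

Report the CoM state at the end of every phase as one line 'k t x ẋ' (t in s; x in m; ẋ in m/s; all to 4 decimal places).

1 0.6780 0.1004 -0.2491
2 0.9430 -0.0842 -1.2369
3 1.2250 -0.7789 -4.0633

phase 1: p=0.2038, T=0.678, ωT=2.308793, cosh=5.080829, sinh=4.981448; start (x,ẋ)=(0.042800, 0.488500) → end (x,ẋ)=(0.100389, -0.249110)
phase 2: p=0.3511, T=0.265, ωT=0.902405, cosh=1.435559, sinh=1.029966; start (x,ẋ)=(0.100389, -0.249110) → end (x,ẋ)=(-0.084156, -1.236940)
phase 3: p=0.4982, T=0.282, ωT=0.960295, cosh=1.497623, sinh=1.114843; start (x,ẋ)=(-0.084156, -1.236940) → end (x,ẋ)=(-0.778904, -4.063310)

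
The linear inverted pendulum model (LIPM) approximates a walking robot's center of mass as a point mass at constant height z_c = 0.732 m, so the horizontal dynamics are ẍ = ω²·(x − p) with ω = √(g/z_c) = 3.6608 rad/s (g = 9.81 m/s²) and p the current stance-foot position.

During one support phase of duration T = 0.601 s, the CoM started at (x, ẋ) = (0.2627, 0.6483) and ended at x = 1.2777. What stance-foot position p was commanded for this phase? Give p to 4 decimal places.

p = 0.1995

ωT = 3.6608·0.601 = 2.200141; cosh(ωT) = 4.568536, sinh(ωT) = 4.457748
x(T) = p + (x₀−p)·cosh(ωT) + (ẋ₀/ω)·sinh(ωT) ⇒ p·(1 − cosh) = x(T) − x₀·cosh − (ẋ₀/ω)·sinh
numerator   = 1.2777 − (0.2627)·4.568536 − (0.6483/3.6608)·4.457748 = -0.711888
denominator = 1 − 4.568536 = -3.568536
p = -0.711888 / -3.568536 = 0.1995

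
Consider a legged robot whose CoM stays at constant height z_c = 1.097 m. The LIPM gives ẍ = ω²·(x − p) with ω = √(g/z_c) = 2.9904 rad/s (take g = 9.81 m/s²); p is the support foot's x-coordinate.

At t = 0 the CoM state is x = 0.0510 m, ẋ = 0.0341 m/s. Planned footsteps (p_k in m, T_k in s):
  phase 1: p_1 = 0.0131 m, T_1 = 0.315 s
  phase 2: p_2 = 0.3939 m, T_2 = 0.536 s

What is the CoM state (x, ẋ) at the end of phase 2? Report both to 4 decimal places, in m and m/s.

x = -0.2751, ẋ = -1.7774

phase 1: p=0.0131, T=0.315, ωT=0.941976, cosh=1.477451, sinh=1.087594; start (x,ẋ)=(0.051000, 0.034100) → end (x,ẋ)=(0.081497, 0.173645)
phase 2: p=0.3939, T=0.536, ωT=1.602854, cosh=2.584256, sinh=2.382935; start (x,ẋ)=(0.081497, 0.173645) → end (x,ẋ)=(-0.275057, -1.777416)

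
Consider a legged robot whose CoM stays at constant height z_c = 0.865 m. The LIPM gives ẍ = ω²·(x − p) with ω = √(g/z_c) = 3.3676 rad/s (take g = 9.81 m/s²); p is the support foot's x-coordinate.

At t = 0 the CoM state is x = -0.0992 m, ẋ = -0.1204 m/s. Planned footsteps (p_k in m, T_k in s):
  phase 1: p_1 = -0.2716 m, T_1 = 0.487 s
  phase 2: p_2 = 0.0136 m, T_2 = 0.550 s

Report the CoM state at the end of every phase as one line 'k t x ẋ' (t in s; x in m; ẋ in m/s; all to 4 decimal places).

1 0.4870 0.1008 1.1182
2 1.0370 1.3305 4.5641

phase 1: p=-0.2716, T=0.487, ωT=1.640021, cosh=2.674627, sinh=2.480651; start (x,ẋ)=(-0.099200, -0.120400) → end (x,ẋ)=(0.100816, 1.118177)
phase 2: p=0.0136, T=0.550, ωT=1.852180, cosh=3.265297, sinh=3.108402; start (x,ẋ)=(0.100816, 1.118177) → end (x,ẋ)=(1.330500, 4.564149)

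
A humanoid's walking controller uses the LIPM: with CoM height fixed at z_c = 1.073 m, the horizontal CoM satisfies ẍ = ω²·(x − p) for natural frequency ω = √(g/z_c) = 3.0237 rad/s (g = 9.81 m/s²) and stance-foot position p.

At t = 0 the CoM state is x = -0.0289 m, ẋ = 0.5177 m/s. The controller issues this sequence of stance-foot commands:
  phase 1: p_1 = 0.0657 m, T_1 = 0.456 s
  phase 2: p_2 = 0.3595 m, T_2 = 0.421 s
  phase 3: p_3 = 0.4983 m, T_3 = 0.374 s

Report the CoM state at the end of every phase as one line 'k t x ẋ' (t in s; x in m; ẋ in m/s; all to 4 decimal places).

phase 1: p=0.0657, T=0.456, ωT=1.378807, cosh=2.111021, sinh=1.859142; start (x,ẋ)=(-0.028900, 0.517700) → end (x,ẋ)=(0.184309, 0.561083)
phase 2: p=0.3595, T=0.421, ωT=1.272978, cosh=1.925734, sinh=1.645737; start (x,ẋ)=(0.184309, 0.561083) → end (x,ẋ)=(0.327514, 0.208707)
phase 3: p=0.4983, T=0.374, ωT=1.130864, cosh=1.710543, sinh=1.387789; start (x,ẋ)=(0.327514, 0.208707) → end (x,ẋ)=(0.301953, -0.359661)

1 0.4560 0.1843 0.5611
2 0.8770 0.3275 0.2087
3 1.2510 0.3020 -0.3597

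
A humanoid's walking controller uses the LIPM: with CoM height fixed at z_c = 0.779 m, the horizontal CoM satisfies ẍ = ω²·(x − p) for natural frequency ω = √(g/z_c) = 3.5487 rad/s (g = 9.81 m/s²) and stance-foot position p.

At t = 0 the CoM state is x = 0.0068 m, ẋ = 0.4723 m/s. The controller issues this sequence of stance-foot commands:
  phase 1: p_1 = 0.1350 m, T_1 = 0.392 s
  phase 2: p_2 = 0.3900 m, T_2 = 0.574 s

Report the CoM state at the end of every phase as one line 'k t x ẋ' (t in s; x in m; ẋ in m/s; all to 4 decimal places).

phase 1: p=0.1350, T=0.392, ωT=1.391090, cosh=2.134017, sinh=1.885213; start (x,ẋ)=(0.006800, 0.472300) → end (x,ẋ)=(0.112324, 0.150231)
phase 2: p=0.3900, T=0.574, ωT=2.036954, cosh=3.898822, sinh=3.768396; start (x,ẋ)=(0.112324, 0.150231) → end (x,ẋ)=(-0.533078, -3.127613)

1 0.3920 0.1123 0.1502
2 0.9660 -0.5331 -3.1276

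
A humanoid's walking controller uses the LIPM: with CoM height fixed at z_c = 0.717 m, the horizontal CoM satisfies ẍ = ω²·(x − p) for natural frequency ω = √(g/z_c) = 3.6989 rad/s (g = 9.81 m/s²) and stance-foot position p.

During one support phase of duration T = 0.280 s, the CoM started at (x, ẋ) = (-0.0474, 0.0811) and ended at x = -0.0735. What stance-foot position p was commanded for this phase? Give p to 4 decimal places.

p = 0.0432

ωT = 3.6989·0.280 = 1.035692; cosh(ωT) = 1.586018, sinh(ωT) = 1.231037
x(T) = p + (x₀−p)·cosh(ωT) + (ẋ₀/ω)·sinh(ωT) ⇒ p·(1 − cosh) = x(T) − x₀·cosh − (ẋ₀/ω)·sinh
numerator   = -0.0735 − (-0.0474)·1.586018 − (0.0811/3.6989)·1.231037 = -0.025314
denominator = 1 − 1.586018 = -0.586018
p = -0.025314 / -0.586018 = 0.0432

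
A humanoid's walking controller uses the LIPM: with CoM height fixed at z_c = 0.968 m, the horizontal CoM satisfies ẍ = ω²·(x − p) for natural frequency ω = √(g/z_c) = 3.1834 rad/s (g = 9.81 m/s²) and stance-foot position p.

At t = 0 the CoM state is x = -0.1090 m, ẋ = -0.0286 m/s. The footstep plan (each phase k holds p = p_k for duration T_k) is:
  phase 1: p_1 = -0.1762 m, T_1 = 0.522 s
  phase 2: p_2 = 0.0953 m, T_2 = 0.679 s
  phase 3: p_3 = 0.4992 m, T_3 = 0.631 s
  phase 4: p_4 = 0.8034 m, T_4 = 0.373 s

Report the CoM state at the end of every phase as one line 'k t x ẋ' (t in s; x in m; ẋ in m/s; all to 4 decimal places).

1 0.5220 -0.0156 0.4652
2 1.2010 0.2334 0.5338
3 1.8320 0.1043 -1.0719
4 2.2050 -0.9498 -5.2293

phase 1: p=-0.1762, T=0.522, ωT=1.661735, cosh=2.729126, sinh=2.539317; start (x,ẋ)=(-0.109000, -0.028600) → end (x,ẋ)=(-0.015616, 0.465169)
phase 2: p=0.0953, T=0.679, ωT=2.161529, cosh=4.399776, sinh=4.284627; start (x,ẋ)=(-0.015616, 0.465169) → end (x,ẋ)=(0.233377, 0.533777)
phase 3: p=0.4992, T=0.631, ωT=2.008725, cosh=3.793985, sinh=3.659826; start (x,ẋ)=(0.233377, 0.533777) → end (x,ẋ)=(0.104335, -1.071873)
phase 4: p=0.8034, T=0.373, ωT=1.187408, cosh=1.791792, sinh=1.486781; start (x,ẋ)=(0.104335, -1.071873) → end (x,ẋ)=(-0.949788, -5.229260)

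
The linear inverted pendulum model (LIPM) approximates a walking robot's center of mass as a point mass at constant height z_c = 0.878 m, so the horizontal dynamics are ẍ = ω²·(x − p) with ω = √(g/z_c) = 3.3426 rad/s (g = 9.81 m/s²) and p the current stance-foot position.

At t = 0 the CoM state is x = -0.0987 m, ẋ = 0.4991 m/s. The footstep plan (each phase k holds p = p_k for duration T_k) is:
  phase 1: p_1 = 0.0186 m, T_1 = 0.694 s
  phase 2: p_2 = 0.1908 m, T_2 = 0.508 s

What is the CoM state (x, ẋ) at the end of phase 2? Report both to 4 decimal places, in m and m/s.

x = 0.5919, ẋ = 1.4622

phase 1: p=0.0186, T=0.694, ωT=2.319764, cosh=5.135787, sinh=5.037490; start (x,ẋ)=(-0.098700, 0.499100) → end (x,ẋ)=(0.168345, 0.588137)
phase 2: p=0.1908, T=0.508, ωT=1.698041, cosh=2.823138, sinh=2.640096; start (x,ẋ)=(0.168345, 0.588137) → end (x,ẋ)=(0.591935, 1.462227)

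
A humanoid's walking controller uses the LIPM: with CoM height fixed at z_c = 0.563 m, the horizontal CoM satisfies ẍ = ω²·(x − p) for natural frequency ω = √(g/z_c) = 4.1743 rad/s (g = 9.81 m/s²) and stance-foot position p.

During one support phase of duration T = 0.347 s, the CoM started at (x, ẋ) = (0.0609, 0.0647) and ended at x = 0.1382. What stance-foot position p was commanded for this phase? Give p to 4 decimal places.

ωT = 4.1743·0.347 = 1.448482; cosh(ωT) = 2.245788, sinh(ωT) = 2.010861
x(T) = p + (x₀−p)·cosh(ωT) + (ẋ₀/ω)·sinh(ωT) ⇒ p·(1 − cosh) = x(T) − x₀·cosh − (ẋ₀/ω)·sinh
numerator   = 0.1382 − (0.0609)·2.245788 − (0.0647/4.1743)·2.010861 = -0.029736
denominator = 1 − 2.245788 = -1.245788
p = -0.029736 / -1.245788 = 0.0239

p = 0.0239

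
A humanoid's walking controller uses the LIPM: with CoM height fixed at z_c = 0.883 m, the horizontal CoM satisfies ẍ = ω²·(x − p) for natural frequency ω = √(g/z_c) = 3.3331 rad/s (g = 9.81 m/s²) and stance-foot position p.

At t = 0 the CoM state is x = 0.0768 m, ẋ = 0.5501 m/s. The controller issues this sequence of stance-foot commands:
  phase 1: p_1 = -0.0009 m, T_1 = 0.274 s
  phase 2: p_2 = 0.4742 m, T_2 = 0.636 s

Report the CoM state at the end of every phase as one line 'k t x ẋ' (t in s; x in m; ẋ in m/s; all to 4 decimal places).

phase 1: p=-0.0009, T=0.274, ωT=0.913269, cosh=1.446834, sinh=1.045624; start (x,ẋ)=(0.076800, 0.550100) → end (x,ẋ)=(0.284090, 1.066701)
phase 2: p=0.4742, T=0.636, ωT=2.119852, cosh=4.224975, sinh=4.104926; start (x,ẋ)=(0.284090, 1.066701) → end (x,ẋ)=(0.984702, 1.905682)

1 0.2740 0.2841 1.0667
2 0.9100 0.9847 1.9057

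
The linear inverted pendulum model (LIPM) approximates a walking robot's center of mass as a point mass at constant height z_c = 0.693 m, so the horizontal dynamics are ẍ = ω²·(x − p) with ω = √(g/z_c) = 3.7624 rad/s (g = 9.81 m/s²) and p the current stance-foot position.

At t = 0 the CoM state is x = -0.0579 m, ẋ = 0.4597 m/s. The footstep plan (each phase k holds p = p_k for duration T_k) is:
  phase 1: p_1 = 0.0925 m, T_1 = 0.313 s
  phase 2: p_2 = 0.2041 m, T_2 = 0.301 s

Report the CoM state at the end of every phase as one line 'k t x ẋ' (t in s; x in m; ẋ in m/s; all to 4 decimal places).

phase 1: p=0.0925, T=0.313, ωT=1.177631, cosh=1.777341, sinh=1.469333; start (x,ẋ)=(-0.057900, 0.459700) → end (x,ẋ)=(0.004715, -0.014401)
phase 2: p=0.2041, T=0.301, ωT=1.132482, cosh=1.712792, sinh=1.390559; start (x,ẋ)=(0.004715, -0.014401) → end (x,ẋ)=(-0.142727, -1.067816)

1 0.3130 0.0047 -0.0144
2 0.6140 -0.1427 -1.0678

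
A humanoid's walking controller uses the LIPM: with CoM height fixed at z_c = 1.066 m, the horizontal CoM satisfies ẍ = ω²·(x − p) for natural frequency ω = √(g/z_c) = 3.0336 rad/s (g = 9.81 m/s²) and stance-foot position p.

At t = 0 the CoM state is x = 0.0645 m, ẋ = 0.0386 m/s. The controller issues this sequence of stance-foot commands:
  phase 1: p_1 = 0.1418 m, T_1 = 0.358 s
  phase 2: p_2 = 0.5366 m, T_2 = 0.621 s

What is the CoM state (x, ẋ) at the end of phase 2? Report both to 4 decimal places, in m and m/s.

x = -1.4237, ẋ = -5.7506

phase 1: p=0.1418, T=0.358, ωT=1.086029, cosh=1.650020, sinh=1.312466; start (x,ẋ)=(0.064500, 0.038600) → end (x,ẋ)=(0.030953, -0.244079)
phase 2: p=0.5366, T=0.621, ωT=1.883866, cosh=3.365444, sinh=3.213443; start (x,ẋ)=(0.030953, -0.244079) → end (x,ẋ)=(-1.423674, -5.750628)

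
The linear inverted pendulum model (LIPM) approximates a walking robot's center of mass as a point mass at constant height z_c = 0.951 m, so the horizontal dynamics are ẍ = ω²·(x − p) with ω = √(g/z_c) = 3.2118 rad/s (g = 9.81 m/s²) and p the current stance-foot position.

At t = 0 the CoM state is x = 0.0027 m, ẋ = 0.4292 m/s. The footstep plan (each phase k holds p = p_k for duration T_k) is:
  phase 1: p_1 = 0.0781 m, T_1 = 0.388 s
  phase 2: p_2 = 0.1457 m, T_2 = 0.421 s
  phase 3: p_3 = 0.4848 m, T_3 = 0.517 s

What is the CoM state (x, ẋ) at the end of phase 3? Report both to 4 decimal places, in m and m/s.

phase 1: p=0.0781, T=0.388, ωT=1.246178, cosh=1.882316, sinh=1.594714; start (x,ẋ)=(0.002700, 0.429200) → end (x,ẋ)=(0.149279, 0.421698)
phase 2: p=0.1457, T=0.421, ωT=1.352168, cosh=2.062238, sinh=1.803559; start (x,ẋ)=(0.149279, 0.421698) → end (x,ẋ)=(0.389881, 0.890372)
phase 3: p=0.4848, T=0.517, ωT=1.660501, cosh=2.725994, sinh=2.535950; start (x,ẋ)=(0.389881, 0.890372) → end (x,ẋ)=(0.929065, 1.654038)

x = 0.9291, ẋ = 1.6540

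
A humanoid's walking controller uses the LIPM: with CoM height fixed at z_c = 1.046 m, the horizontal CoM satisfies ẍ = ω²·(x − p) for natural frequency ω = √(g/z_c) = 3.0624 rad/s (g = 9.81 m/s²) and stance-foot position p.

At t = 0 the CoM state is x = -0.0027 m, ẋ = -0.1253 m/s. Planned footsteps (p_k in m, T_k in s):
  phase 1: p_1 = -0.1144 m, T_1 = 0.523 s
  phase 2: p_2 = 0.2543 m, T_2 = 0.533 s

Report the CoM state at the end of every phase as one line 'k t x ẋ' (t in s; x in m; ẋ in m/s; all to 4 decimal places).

1 0.5230 0.0766 0.4906
2 1.0560 0.1764 -0.0361

phase 1: p=-0.1144, T=0.523, ωT=1.601635, cosh=2.581352, sinh=2.379786; start (x,ẋ)=(-0.002700, -0.125300) → end (x,ẋ)=(0.076567, 0.490610)
phase 2: p=0.2543, T=0.533, ωT=1.632259, cosh=2.655453, sinh=2.459965; start (x,ẋ)=(0.076567, 0.490610) → end (x,ẋ)=(0.176435, -0.036144)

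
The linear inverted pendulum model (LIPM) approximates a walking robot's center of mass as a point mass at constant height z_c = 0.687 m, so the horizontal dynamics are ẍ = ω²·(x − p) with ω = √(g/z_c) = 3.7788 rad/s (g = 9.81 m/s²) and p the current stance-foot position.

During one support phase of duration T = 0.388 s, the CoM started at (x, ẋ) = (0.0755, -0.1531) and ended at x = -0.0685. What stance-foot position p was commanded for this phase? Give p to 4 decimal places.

p = 0.1230

ωT = 3.7788·0.388 = 1.466174; cosh(ωT) = 2.281718, sinh(ωT) = 2.050911
x(T) = p + (x₀−p)·cosh(ωT) + (ẋ₀/ω)·sinh(ωT) ⇒ p·(1 − cosh) = x(T) − x₀·cosh − (ẋ₀/ω)·sinh
numerator   = -0.0685 − (0.0755)·2.281718 − (-0.1531/3.7788)·2.050911 = -0.157676
denominator = 1 − 2.281718 = -1.281718
p = -0.157676 / -1.281718 = 0.1230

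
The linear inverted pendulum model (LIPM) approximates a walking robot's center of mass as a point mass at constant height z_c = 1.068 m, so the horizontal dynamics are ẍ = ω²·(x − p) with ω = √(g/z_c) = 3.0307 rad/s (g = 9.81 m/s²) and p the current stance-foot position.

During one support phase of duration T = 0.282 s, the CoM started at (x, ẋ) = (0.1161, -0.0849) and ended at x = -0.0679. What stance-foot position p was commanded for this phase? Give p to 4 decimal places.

ωT = 3.0307·0.282 = 0.854657; cosh(ωT) = 1.387999, sinh(ωT) = 0.962570
x(T) = p + (x₀−p)·cosh(ωT) + (ẋ₀/ω)·sinh(ωT) ⇒ p·(1 − cosh) = x(T) − x₀·cosh − (ẋ₀/ω)·sinh
numerator   = -0.0679 − (0.1161)·1.387999 − (-0.0849/3.0307)·0.962570 = -0.202082
denominator = 1 − 1.387999 = -0.387999
p = -0.202082 / -0.387999 = 0.5208

p = 0.5208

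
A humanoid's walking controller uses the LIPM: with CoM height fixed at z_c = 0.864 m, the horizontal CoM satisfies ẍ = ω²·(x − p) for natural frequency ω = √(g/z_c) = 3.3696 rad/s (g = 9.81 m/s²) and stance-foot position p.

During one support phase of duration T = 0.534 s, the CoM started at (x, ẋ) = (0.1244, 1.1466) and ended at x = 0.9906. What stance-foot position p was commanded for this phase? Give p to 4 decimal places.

ωT = 3.3696·0.534 = 1.799366; cosh(ωT) = 3.105610, sinh(ωT) = 2.940206
x(T) = p + (x₀−p)·cosh(ωT) + (ẋ₀/ω)·sinh(ωT) ⇒ p·(1 − cosh) = x(T) − x₀·cosh − (ẋ₀/ω)·sinh
numerator   = 0.9906 − (0.1244)·3.105610 − (1.1466/3.3696)·2.940206 = -0.396225
denominator = 1 − 3.105610 = -2.105610
p = -0.396225 / -2.105610 = 0.1882

p = 0.1882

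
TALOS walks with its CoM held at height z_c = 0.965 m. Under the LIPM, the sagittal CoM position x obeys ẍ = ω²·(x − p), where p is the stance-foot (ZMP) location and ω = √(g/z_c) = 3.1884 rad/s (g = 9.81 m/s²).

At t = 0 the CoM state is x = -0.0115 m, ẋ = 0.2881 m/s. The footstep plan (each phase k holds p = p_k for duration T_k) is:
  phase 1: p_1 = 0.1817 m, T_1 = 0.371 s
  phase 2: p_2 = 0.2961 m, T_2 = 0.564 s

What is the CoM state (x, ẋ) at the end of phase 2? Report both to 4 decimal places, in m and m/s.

x = -1.0795, ẋ = -4.2798

phase 1: p=0.1817, T=0.371, ωT=1.182896, cosh=1.785102, sinh=1.478712; start (x,ẋ)=(-0.011500, 0.288100) → end (x,ẋ)=(-0.029567, -0.396597)
phase 2: p=0.2961, T=0.564, ωT=1.798258, cosh=3.102351, sinh=2.936764; start (x,ẋ)=(-0.029567, -0.396597) → end (x,ẋ)=(-1.079530, -4.279793)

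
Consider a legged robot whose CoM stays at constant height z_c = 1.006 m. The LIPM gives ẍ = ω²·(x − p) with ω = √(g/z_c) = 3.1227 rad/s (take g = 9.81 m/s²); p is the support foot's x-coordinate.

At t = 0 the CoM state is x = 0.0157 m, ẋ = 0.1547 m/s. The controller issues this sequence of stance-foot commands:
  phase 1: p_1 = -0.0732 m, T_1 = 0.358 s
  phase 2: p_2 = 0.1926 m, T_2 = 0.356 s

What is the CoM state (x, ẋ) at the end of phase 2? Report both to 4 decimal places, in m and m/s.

phase 1: p=-0.0732, T=0.358, ωT=1.117927, cosh=1.692732, sinh=1.365775; start (x,ẋ)=(0.015700, 0.154700) → end (x,ẋ)=(0.144945, 0.641016)
phase 2: p=0.1926, T=0.356, ωT=1.111681, cosh=1.684235, sinh=1.355229; start (x,ẋ)=(0.144945, 0.641016) → end (x,ẋ)=(0.390534, 0.877946)

x = 0.3905, ẋ = 0.8779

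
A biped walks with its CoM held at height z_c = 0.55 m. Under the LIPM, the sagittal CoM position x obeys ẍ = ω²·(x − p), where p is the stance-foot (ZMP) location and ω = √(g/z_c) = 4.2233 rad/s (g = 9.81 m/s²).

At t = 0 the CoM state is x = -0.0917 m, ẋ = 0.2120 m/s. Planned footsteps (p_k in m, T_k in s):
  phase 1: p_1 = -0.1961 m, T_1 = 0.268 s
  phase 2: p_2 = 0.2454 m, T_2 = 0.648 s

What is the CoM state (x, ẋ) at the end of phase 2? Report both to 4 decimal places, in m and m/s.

phase 1: p=-0.1961, T=0.268, ωT=1.131844, cosh=1.711905, sinh=1.389467; start (x,ẋ)=(-0.091700, 0.212000) → end (x,ẋ)=(0.052371, 0.975557)
phase 2: p=0.2454, T=0.648, ωT=2.736698, cosh=7.750361, sinh=7.685577; start (x,ẋ)=(0.052371, 0.975557) → end (x,ẋ)=(0.524677, 1.295485)

x = 0.5247, ẋ = 1.2955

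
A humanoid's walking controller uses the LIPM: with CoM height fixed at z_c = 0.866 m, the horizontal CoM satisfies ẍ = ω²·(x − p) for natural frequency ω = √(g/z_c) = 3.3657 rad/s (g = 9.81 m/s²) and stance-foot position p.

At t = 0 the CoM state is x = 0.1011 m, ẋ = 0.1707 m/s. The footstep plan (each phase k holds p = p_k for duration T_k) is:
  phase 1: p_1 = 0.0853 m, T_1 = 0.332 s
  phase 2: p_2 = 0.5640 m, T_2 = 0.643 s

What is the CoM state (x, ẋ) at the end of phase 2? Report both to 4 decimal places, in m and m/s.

phase 1: p=0.0853, T=0.332, ωT=1.117412, cosh=1.692030, sinh=1.364904; start (x,ẋ)=(0.101100, 0.170700) → end (x,ẋ)=(0.181259, 0.361412)
phase 2: p=0.5640, T=0.643, ωT=2.164145, cosh=4.411002, sinh=4.296153; start (x,ẋ)=(0.181259, 0.361412) → end (x,ẋ)=(-0.662947, -3.940082)

x = -0.6629, ẋ = -3.9401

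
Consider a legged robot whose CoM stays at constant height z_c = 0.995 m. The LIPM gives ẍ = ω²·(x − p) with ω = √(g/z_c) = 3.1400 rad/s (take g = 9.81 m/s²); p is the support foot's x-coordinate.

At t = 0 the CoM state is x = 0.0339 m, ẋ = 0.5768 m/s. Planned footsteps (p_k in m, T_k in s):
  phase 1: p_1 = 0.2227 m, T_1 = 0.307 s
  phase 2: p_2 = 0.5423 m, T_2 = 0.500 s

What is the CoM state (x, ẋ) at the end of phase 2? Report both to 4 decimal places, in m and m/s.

phase 1: p=0.2227, T=0.307, ωT=0.963980, cosh=1.501742, sinh=1.120370; start (x,ẋ)=(0.033900, 0.576800) → end (x,ẋ)=(0.144977, 0.202014)
phase 2: p=0.5423, T=0.500, ωT=1.570000, cosh=2.507347, sinh=2.299302; start (x,ẋ)=(0.144977, 0.202014) → end (x,ẋ)=(-0.306001, -2.362080)

x = -0.3060, ẋ = -2.3621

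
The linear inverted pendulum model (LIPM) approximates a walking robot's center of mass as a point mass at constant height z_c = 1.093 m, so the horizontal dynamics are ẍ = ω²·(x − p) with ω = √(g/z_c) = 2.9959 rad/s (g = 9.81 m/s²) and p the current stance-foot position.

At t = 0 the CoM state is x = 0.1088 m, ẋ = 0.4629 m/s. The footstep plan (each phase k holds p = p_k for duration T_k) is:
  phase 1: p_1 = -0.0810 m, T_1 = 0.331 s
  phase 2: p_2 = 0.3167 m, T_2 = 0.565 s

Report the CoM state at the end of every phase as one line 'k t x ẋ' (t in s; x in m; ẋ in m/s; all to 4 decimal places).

phase 1: p=-0.0810, T=0.331, ωT=0.991643, cosh=1.533313, sinh=1.162346; start (x,ẋ)=(0.108800, 0.462900) → end (x,ẋ)=(0.389618, 1.370706)
phase 2: p=0.3167, T=0.565, ωT=1.692683, cosh=2.809034, sinh=2.625009; start (x,ẋ)=(0.389618, 1.370706) → end (x,ẋ)=(1.722544, 4.423810)

1 0.3310 0.3896 1.3707
2 0.8960 1.7225 4.4238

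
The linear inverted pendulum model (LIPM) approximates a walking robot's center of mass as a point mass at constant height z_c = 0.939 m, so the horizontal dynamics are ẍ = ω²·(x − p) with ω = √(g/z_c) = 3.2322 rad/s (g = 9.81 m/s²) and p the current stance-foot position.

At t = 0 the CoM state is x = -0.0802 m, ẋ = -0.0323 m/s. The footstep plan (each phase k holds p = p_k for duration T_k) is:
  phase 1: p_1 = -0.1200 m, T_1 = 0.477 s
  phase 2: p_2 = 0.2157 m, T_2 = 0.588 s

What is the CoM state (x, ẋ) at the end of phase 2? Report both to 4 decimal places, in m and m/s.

phase 1: p=-0.1200, T=0.477, ωT=1.541759, cosh=2.443404, sinh=2.229400; start (x,ẋ)=(-0.080200, -0.032300) → end (x,ẋ)=(-0.045031, 0.207872)
phase 2: p=0.2157, T=0.588, ωT=1.900534, cosh=3.419476, sinh=3.269987; start (x,ẋ)=(-0.045031, 0.207872) → end (x,ẋ)=(-0.465563, -2.044924)

x = -0.4656, ẋ = -2.0449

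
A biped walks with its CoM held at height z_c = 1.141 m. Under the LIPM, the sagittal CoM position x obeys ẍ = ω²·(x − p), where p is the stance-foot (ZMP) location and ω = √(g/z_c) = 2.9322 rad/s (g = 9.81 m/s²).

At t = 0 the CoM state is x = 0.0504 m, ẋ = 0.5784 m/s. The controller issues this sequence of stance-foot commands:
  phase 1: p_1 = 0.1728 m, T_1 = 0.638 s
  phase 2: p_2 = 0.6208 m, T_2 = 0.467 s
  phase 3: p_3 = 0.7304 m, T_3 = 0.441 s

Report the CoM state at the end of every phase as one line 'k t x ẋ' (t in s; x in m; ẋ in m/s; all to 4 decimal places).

phase 1: p=0.1728, T=0.638, ωT=1.870744, cosh=3.323566, sinh=3.169557; start (x,ẋ)=(0.050400, 0.578400) → end (x,ẋ)=(0.391216, 0.784793)
phase 2: p=0.6208, T=0.467, ωT=1.369337, cosh=2.093510, sinh=1.839234; start (x,ẋ)=(0.391216, 0.784793) → end (x,ẋ)=(0.632428, 0.404824)
phase 3: p=0.7304, T=0.441, ωT=1.293100, cosh=1.959243, sinh=1.684824; start (x,ẋ)=(0.632428, 0.404824) → end (x,ẋ)=(0.771059, 0.309144)

1 0.6380 0.3912 0.7848
2 1.1050 0.6324 0.4048
3 1.5460 0.7711 0.3091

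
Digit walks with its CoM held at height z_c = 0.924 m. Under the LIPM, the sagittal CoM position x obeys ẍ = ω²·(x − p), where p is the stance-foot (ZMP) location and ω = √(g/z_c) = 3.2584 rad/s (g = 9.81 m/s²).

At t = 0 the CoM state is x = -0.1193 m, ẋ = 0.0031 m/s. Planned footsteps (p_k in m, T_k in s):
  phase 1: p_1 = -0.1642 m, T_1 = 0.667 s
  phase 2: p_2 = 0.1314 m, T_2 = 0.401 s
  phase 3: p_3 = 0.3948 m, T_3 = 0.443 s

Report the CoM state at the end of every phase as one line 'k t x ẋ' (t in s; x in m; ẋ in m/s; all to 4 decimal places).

phase 1: p=-0.1642, T=0.667, ωT=2.173353, cosh=4.450747, sinh=4.336951; start (x,ẋ)=(-0.119300, 0.003100) → end (x,ẋ)=(0.039765, 0.648303)
phase 2: p=0.1314, T=0.401, ωT=1.306618, cosh=1.982198, sinh=1.711464; start (x,ẋ)=(0.039765, 0.648303) → end (x,ẋ)=(0.290279, 0.774047)
phase 3: p=0.3948, T=0.443, ωT=1.443471, cosh=2.235739, sinh=1.999633; start (x,ẋ)=(0.290279, 0.774047) → end (x,ẋ)=(0.636141, 1.049554)

1 0.6670 0.0398 0.6483
2 1.0680 0.2903 0.7740
3 1.5110 0.6361 1.0496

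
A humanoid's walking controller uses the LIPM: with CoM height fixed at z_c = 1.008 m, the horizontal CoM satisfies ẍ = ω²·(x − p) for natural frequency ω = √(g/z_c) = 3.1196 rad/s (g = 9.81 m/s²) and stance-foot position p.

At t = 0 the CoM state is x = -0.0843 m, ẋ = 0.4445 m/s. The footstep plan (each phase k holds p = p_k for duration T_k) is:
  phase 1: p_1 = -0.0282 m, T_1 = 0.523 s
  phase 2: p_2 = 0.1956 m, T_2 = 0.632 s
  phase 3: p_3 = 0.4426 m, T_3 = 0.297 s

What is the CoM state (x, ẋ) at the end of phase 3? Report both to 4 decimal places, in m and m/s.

x = 2.0499, ẋ = 5.3643

phase 1: p=-0.0282, T=0.523, ωT=1.631551, cosh=2.653711, sinh=2.458085; start (x,ẋ)=(-0.084300, 0.444500) → end (x,ẋ)=(0.173170, 0.749386)
phase 2: p=0.1956, T=0.632, ωT=1.971587, cosh=3.660651, sinh=3.521416; start (x,ẋ)=(0.173170, 0.749386) → end (x,ẋ)=(0.959402, 2.496839)
phase 3: p=0.4426, T=0.297, ωT=0.926521, cosh=1.460818, sinh=1.064889; start (x,ẋ)=(0.959402, 2.496839) → end (x,ẋ)=(2.049860, 5.364257)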